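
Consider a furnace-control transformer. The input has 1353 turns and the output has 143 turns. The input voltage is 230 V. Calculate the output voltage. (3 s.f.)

V_out ≈ 24.3 V

V_out/V_in = N_out/N_in, so V_out = 230 × 143/1353 = 24.3 V.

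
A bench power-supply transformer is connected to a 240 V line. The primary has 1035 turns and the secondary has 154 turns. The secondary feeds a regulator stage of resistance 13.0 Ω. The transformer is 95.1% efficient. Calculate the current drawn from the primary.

I_p ≈ 0.430 A

V_s = 240 × 154/1035 = 35.710 V.
I_s = V_s/R = 35.710/13.0 = 2.7469 A.
P_out = V_s I_s = 35.710 × 2.7469 = 98.093 W.
P_in = P_out/η = 98.093/0.951 = 103.15 W.
I_p = P_in/V_p = 103.15/240 = 0.430 A.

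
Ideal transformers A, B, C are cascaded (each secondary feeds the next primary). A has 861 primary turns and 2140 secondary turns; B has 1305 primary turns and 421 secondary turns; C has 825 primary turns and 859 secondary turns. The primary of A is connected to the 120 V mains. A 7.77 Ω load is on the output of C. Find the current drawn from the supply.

I_supply ≈ 10.8 A

After A: V = 120.00 × 2140/861 = 298.26 V.
After B: V = 298.26 × 421/1305 = 96.220 V.
After C: V = 96.220 × 859/825 = 100.18 V.
I_load = 100.18/7.77 = 12.894 A, so P_out = 100.18 × 12.894 = 1291.8 W.
All ideal ⇒ P_in = P_out, so I_supply = 1291.8/120 = 10.8 A.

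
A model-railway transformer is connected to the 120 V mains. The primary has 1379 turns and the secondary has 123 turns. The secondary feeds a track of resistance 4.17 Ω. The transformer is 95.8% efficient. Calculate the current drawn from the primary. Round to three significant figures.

I_p ≈ 0.239 A

V_s = 120 × 123/1379 = 10.703 V.
I_s = V_s/R = 10.703/4.17 = 2.5668 A.
P_out = V_s I_s = 10.703 × 2.5668 = 27.473 W.
P_in = P_out/η = 27.473/0.958 = 28.678 W.
I_p = P_in/V_p = 28.678/120 = 0.239 A.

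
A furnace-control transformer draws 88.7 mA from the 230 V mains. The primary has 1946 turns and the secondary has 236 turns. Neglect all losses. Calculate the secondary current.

I_s/I_p = N_p/N_s, so I_s = 0.0887 × 1946/236 = 0.731 A.

I_s ≈ 0.731 A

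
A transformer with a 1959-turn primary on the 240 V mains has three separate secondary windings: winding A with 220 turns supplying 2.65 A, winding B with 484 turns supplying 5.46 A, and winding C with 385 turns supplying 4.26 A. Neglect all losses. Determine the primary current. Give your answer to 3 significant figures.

I_p ≈ 2.48 A

V_A = 240 × 220/1959 = 26.953 V; V_B = 240 × 484/1959 = 59.296 V; V_C = 240 × 385/1959 = 47.167 V.
P_out = V_A I_A + V_B I_B + V_C I_C = 26.953×2.65 + 59.296×5.46 + 47.167×4.26 = 71.424 + 323.75 + 200.93 = 596.11 W.
Ideal ⇒ P_in = P_out, so I_p = P_out/V_p = 596.11/240 = 2.48 A.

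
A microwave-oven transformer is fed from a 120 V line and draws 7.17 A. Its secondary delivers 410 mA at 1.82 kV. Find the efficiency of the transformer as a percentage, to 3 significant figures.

P_in = 120 × 7.17 = 860.400 W.
P_out = 1820 × 0.410 = 746.200 W.
η = P_out/P_in = 746.200/860.400 = 0.867.

η ≈ 86.7%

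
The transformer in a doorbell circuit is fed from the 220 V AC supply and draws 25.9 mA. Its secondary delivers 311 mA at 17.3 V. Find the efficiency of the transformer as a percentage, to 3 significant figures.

P_in = 220 × 0.0259 = 5.69800 W.
P_out = 17.3 × 0.311 = 5.38030 W.
η = P_out/P_in = 5.38030/5.69800 = 0.944.

η ≈ 94.4%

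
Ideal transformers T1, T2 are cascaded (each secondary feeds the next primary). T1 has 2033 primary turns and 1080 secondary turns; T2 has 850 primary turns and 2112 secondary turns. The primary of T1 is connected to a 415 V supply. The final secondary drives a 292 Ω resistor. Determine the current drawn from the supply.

After T1: V = 415.00 × 1080/2033 = 220.46 V.
After T2: V = 220.46 × 2112/850 = 547.78 V.
I_load = 547.78/292 = 1.8760 A, so P_out = 547.78 × 1.8760 = 1027.6 W.
All ideal ⇒ P_in = P_out, so I_supply = 1027.6/415 = 2.48 A.

I_supply ≈ 2.48 A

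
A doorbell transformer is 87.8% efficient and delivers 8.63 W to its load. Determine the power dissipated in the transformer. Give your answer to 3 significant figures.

P_in = P_out/η = 8.63/0.878 = 9.82916 W.
P_loss = P_in − P_out = 9.82916 − 8.63 = 1.20 W.

P_loss ≈ 1.20 W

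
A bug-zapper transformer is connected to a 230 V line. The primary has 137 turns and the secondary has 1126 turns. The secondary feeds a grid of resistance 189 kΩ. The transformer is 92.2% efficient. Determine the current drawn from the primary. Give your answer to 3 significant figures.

I_p ≈ 0.0892 A

V_s = 230 × 1126/137 = 1890.4 V.
I_s = V_s/R = 1890.4/189000 = 0.010002 A.
P_out = V_s I_s = 1890.4 × 0.010002 = 18.907 W.
P_in = P_out/η = 18.907/0.922 = 20.507 W.
I_p = P_in/V_p = 20.507/230 = 0.0892 A.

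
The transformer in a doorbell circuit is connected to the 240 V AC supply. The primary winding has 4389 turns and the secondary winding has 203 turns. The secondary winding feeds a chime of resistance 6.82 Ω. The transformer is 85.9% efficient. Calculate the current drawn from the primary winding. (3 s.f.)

V_s = 240 × 203/4389 = 11.100 V.
I_s = V_s/R = 11.100/6.82 = 1.6276 A.
P_out = V_s I_s = 11.100 × 1.6276 = 18.068 W.
P_in = P_out/η = 18.068/0.859 = 21.033 W.
I_p = P_in/V_p = 21.033/240 = 0.0876 A.

I_p ≈ 0.0876 A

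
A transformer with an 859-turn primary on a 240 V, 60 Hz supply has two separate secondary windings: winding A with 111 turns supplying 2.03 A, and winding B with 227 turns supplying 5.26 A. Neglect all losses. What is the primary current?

I_p ≈ 1.65 A

V_A = 240 × 111/859 = 31.013 V; V_B = 240 × 227/859 = 63.423 V.
P_out = V_A I_A + V_B I_B = 31.013×2.03 + 63.423×5.26 = 62.956 + 333.60 = 396.56 W.
Ideal ⇒ P_in = P_out, so I_p = P_out/V_p = 396.56/240 = 1.65 A.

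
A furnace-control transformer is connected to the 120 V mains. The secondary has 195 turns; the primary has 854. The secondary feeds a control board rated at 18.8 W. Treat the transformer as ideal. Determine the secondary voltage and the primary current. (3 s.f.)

V_s = V_p × N_s/N_p = 120 × 195/854 = 27.400 V.
I_s = P/V_s = 18.8/27.400 = 0.68612 A.
I_p = I_s × N_s/N_p = 0.68612 × 195/854 = 0.157 A.

V_s ≈ 27.4 V, I_p ≈ 0.157 A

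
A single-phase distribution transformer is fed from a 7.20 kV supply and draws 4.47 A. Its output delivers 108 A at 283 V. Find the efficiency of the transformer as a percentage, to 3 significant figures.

η ≈ 95.0%

P_in = 7200 × 4.47 = 32184.0 W.
P_out = 283 × 108 = 30564.0 W.
η = P_out/P_in = 30564.0/32184.0 = 0.950.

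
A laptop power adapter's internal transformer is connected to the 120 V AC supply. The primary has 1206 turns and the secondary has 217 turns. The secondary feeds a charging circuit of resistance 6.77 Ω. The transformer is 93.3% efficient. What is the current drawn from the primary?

I_p ≈ 0.615 A

V_s = 120 × 217/1206 = 21.592 V.
I_s = V_s/R = 21.592/6.77 = 3.1894 A.
P_out = V_s I_s = 21.592 × 3.1894 = 68.865 W.
P_in = P_out/η = 68.865/0.933 = 73.810 W.
I_p = P_in/V_p = 73.810/120 = 0.615 A.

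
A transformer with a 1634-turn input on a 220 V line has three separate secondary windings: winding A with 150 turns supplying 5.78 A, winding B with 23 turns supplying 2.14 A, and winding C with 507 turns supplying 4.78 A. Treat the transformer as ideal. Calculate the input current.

V_A = 220 × 150/1634 = 20.196 V; V_B = 220 × 23/1634 = 3.0967 V; V_C = 220 × 507/1634 = 68.262 V.
P_out = V_A I_A + V_B I_B + V_C I_C = 20.196×5.78 + 3.0967×2.14 + 68.262×4.78 = 116.73 + 6.6269 + 326.29 = 449.65 W.
Ideal ⇒ P_in = P_out, so I_in = P_out/V_in = 449.65/220 = 2.04 A.

I_in ≈ 2.04 A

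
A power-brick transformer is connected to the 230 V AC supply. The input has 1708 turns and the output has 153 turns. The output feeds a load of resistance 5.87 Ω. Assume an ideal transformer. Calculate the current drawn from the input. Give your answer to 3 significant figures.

V_out = V_in × N_out/N_in = 230 × 153/1708 = 20.603 V.
I_out = V_out/R = 20.603/5.87 = 3.5099 A.
For an ideal transformer I_in N_in = I_out N_out, so I_in = 3.5099 × 153/1708 = 0.314 A.

I_in ≈ 0.314 A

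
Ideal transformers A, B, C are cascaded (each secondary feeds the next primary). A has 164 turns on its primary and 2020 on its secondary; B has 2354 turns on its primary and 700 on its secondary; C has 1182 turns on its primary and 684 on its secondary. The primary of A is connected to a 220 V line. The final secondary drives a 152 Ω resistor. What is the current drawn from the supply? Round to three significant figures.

I_supply ≈ 6.50 A

Secondary of A: V = 220.00 × 2020/164 = 2709.8 V.
Secondary of B: V = 2709.8 × 700/2354 = 805.79 V.
Secondary of C: V = 805.79 × 684/1182 = 466.29 V.
I_load = 466.29/152 = 3.0677 A, so P_out = 466.29 × 3.0677 = 1430.5 W.
All ideal ⇒ P_in = P_out, so I_supply = 1430.5/220 = 6.50 A.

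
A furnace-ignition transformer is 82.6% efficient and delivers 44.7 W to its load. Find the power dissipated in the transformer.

P_loss ≈ 9.42 W

P_in = P_out/η = 44.7/0.826 = 54.1162 W.
P_loss = P_in − P_out = 54.1162 − 44.7 = 9.42 W.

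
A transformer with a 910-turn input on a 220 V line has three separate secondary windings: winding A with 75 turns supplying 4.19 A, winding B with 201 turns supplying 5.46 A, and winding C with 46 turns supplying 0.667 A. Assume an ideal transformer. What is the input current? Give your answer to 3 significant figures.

V_A = 220 × 75/910 = 18.132 V; V_B = 220 × 201/910 = 48.593 V; V_C = 220 × 46/910 = 11.121 V.
P_out = V_A I_A + V_B I_B + V_C I_C = 18.132×4.19 + 48.593×5.46 + 11.121×0.667 = 75.973 + 265.32 + 7.4176 = 348.71 W.
Ideal ⇒ P_in = P_out, so I_in = P_out/V_in = 348.71/220 = 1.59 A.

I_in ≈ 1.59 A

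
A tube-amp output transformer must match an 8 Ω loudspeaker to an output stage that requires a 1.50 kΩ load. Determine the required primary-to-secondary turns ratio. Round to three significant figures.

Z_p/Z_s = (N_p/N_s)², so N_p/N_s = √(1500/8) = √188 = 13.7.

N_p/N_s ≈ 13.7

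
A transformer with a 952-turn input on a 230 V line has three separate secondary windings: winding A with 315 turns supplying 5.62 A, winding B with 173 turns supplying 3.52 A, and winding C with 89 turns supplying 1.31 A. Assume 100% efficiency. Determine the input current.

I_in ≈ 2.62 A

V_A = 230 × 315/952 = 76.103 V; V_B = 230 × 173/952 = 41.796 V; V_C = 230 × 89/952 = 21.502 V.
P_out = V_A I_A + V_B I_B + V_C I_C = 76.103×5.62 + 41.796×3.52 + 21.502×1.31 = 427.70 + 147.12 + 28.168 = 602.99 W.
Ideal ⇒ P_in = P_out, so I_in = P_out/V_in = 602.99/230 = 2.62 A.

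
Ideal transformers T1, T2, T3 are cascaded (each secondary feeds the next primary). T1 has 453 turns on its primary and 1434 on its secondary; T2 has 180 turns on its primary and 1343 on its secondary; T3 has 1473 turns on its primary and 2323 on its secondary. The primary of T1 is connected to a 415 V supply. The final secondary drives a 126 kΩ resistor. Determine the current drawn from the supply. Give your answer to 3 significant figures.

I_supply ≈ 4.57 A

Secondary of T1: V = 415.00 × 1434/453 = 1313.7 V.
Secondary of T2: V = 1313.7 × 1343/180 = 9801.7 V.
Secondary of T3: V = 9801.7 × 2323/1473 = 15458 V.
I_load = 15458/126000 = 0.12268 A, so P_out = 15458 × 0.12268 = 1896.4 W.
All ideal ⇒ P_in = P_out, so I_supply = 1896.4/415 = 4.57 A.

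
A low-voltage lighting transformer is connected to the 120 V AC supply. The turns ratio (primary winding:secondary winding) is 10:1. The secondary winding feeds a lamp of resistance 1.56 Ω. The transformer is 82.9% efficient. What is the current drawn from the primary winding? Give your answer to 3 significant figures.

V_s = 120 × 1/10 = 12.000 V.
I_s = V_s/R = 12.000/1.56 = 7.6923 A.
P_out = V_s I_s = 12.000 × 7.6923 = 92.308 W.
P_in = P_out/η = 92.308/0.829 = 111.35 W.
I_p = P_in/V_p = 111.35/120 = 0.928 A.

I_p ≈ 0.928 A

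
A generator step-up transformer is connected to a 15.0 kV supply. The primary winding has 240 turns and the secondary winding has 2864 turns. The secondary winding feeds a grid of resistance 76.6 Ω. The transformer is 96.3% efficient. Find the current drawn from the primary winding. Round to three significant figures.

I_p ≈ 29000 A

V_s = 15000 × 2864/240 = 179000 V.
I_s = V_s/R = 179000/76.6 = 2336.8 A.
P_out = V_s I_s = 179000 × 2336.8 = 4.1829×10^8 W.
P_in = P_out/η = 4.1829×10^8/0.963 = 4.3436×10^8 W.
I_p = P_in/V_p = 4.3436×10^8/15000 = 29000 A.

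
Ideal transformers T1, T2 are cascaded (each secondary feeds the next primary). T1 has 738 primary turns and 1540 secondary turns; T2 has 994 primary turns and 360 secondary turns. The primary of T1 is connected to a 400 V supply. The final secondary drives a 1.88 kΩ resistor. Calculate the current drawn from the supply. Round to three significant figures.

I_supply ≈ 0.122 A

Secondary of T1: V = 400.00 × 1540/738 = 834.69 V.
Secondary of T2: V = 834.69 × 360/994 = 302.30 V.
I_load = 302.30/1880 = 0.16080 A, so P_out = 302.30 × 0.16080 = 48.610 W.
All ideal ⇒ P_in = P_out, so I_supply = 48.610/400 = 0.122 A.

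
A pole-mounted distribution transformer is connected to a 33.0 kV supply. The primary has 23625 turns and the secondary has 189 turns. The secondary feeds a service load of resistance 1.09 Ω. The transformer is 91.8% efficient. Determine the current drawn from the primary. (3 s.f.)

V_s = 33000 × 189/23625 = 264.00 V.
I_s = V_s/R = 264.00/1.09 = 242.20 A.
P_out = V_s I_s = 264.00 × 242.20 = 63941 W.
P_in = P_out/η = 63941/0.918 = 69653 W.
I_p = P_in/V_p = 69653/33000 = 2.11 A.

I_p ≈ 2.11 A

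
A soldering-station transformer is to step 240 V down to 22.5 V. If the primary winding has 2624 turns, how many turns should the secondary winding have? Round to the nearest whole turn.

N_s = 246 turns

N_s/N_p = V_s/V_p, so N_s = 2624 × 22.5/240 = 246.0 ≈ 246 turns.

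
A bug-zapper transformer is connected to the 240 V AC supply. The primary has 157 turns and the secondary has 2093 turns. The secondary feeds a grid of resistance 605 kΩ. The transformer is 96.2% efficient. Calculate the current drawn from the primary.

V_s = 240 × 2093/157 = 3199.5 V.
I_s = V_s/R = 3199.5/605000 = 0.0052884 A.
P_out = V_s I_s = 3199.5 × 0.0052884 = 16.920 W.
P_in = P_out/η = 16.920/0.962 = 17.589 W.
I_p = P_in/V_p = 17.589/240 = 0.0733 A.

I_p ≈ 0.0733 A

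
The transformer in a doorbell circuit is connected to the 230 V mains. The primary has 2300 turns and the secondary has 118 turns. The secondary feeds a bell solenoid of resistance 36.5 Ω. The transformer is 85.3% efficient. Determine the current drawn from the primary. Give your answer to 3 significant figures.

V_s = 230 × 118/2300 = 11.800 V.
I_s = V_s/R = 11.800/36.5 = 0.32329 A.
P_out = V_s I_s = 11.800 × 0.32329 = 3.8148 W.
P_in = P_out/η = 3.8148/0.853 = 4.4722 W.
I_p = P_in/V_p = 4.4722/230 = 0.0194 A.

I_p ≈ 0.0194 A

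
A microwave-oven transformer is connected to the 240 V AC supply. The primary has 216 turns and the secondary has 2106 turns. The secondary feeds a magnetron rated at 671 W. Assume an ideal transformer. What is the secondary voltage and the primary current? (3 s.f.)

V_s = V_p × N_s/N_p = 240 × 2106/216 = 2340.0 V.
I_s = P/V_s = 671/2340.0 = 0.28675 A.
I_p = I_s × N_s/N_p = 0.28675 × 2106/216 = 2.80 A.

V_s ≈ 2340 V, I_p ≈ 2.80 A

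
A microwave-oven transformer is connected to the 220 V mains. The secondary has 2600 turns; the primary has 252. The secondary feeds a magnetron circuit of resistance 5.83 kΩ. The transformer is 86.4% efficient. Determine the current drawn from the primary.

I_p ≈ 4.65 A

V_s = 220 × 2600/252 = 2269.8 V.
I_s = V_s/R = 2269.8/5830 = 0.38934 A.
P_out = V_s I_s = 2269.8 × 0.38934 = 883.74 W.
P_in = P_out/η = 883.74/0.864 = 1022.8 W.
I_p = P_in/V_p = 1022.8/220 = 4.65 A.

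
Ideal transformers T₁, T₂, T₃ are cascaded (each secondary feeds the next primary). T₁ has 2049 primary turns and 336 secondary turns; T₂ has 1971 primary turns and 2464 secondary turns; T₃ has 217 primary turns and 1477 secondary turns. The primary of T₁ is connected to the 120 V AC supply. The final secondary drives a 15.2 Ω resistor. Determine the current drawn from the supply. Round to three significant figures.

I_supply ≈ 15.4 A

After T₁: V = 120.00 × 336/2049 = 19.678 V.
After T₂: V = 19.678 × 2464/1971 = 24.600 V.
After T₃: V = 24.600 × 1477/217 = 167.44 V.
I_load = 167.44/15.2 = 11.016 A, so P_out = 167.44 × 11.016 = 1844.4 W.
All ideal ⇒ P_in = P_out, so I_supply = 1844.4/120 = 15.4 A.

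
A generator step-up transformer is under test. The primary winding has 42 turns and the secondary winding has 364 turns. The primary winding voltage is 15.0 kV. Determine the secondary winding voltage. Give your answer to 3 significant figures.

V_s ≈ 130000 V

V_s/V_p = N_s/N_p, so V_s = 15000 × 364/42 = 130000 V.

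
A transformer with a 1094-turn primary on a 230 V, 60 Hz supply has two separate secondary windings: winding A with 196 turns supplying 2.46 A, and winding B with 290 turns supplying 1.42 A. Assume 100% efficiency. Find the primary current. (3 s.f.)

I_p ≈ 0.817 A

V_A = 230 × 196/1094 = 41.207 V; V_B = 230 × 290/1094 = 60.969 V.
P_out = V_A I_A + V_B I_B = 41.207×2.46 + 60.969×1.42 = 101.37 + 86.576 = 187.94 W.
Ideal ⇒ P_in = P_out, so I_p = P_out/V_p = 187.94/230 = 0.817 A.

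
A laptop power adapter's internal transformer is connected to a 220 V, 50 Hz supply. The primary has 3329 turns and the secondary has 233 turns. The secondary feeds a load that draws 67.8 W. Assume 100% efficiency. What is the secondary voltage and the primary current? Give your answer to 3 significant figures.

V_s = V_p × N_s/N_p = 220 × 233/3329 = 15.398 V.
I_s = P/V_s = 67.8/15.398 = 4.4032 A.
I_p = I_s × N_s/N_p = 4.4032 × 233/3329 = 0.308 A.

V_s ≈ 15.4 V, I_p ≈ 0.308 A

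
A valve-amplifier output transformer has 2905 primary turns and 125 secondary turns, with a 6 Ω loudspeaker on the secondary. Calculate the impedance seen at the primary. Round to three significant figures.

Z_p = (N_p/N_s)² × Z_s = (2905/125)² × 6 = 3240 Ω.

Z_p ≈ 3240 Ω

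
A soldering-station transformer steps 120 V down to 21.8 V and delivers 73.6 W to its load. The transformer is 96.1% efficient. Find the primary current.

I_p ≈ 0.638 A

P_in = P_out/η = 73.6/0.961 = 76.587 W.
I_p = P_in/V_p = 76.587/120 = 0.638 A.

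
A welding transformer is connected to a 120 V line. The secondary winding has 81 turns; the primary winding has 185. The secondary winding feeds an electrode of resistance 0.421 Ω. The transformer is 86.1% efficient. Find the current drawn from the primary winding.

I_p ≈ 63.5 A

V_s = 120 × 81/185 = 52.541 V.
I_s = V_s/R = 52.541/0.421 = 124.80 A.
P_out = V_s I_s = 52.541 × 124.80 = 6557.0 W.
P_in = P_out/η = 6557.0/0.861 = 7615.6 W.
I_p = P_in/V_p = 7615.6/120 = 63.5 A.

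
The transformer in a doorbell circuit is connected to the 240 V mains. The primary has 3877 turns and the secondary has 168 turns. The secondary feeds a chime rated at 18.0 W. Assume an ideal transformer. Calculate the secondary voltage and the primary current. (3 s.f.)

V_s ≈ 10.4 V, I_p ≈ 0.0750 A

V_s = V_p × N_s/N_p = 240 × 168/3877 = 10.400 V.
I_s = P/V_s = 18.0/10.400 = 1.7308 A.
I_p = I_s × N_s/N_p = 1.7308 × 168/3877 = 0.0750 A.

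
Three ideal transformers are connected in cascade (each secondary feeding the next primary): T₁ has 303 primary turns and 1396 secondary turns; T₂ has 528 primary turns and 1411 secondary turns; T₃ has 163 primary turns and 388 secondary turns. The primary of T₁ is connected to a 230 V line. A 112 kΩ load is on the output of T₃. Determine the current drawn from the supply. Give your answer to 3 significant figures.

I_supply ≈ 1.76 A

Secondary of T₁: V = 230.00 × 1396/303 = 1059.7 V.
Secondary of T₂: V = 1059.7 × 1411/528 = 2831.8 V.
Secondary of T₃: V = 2831.8 × 388/163 = 6740.7 V.
I_load = 6740.7/112000 = 0.060185 A, so P_out = 6740.7 × 0.060185 = 405.69 W.
All ideal ⇒ P_in = P_out, so I_supply = 405.69/230 = 1.76 A.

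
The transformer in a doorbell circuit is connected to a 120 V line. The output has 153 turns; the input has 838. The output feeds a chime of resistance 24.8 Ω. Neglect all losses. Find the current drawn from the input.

I_in ≈ 0.161 A

V_out = V_in × N_out/N_in = 120 × 153/838 = 21.909 V.
I_out = V_out/R = 21.909/24.8 = 0.88344 A.
For an ideal transformer I_in N_in = I_out N_out, so I_in = 0.88344 × 153/838 = 0.161 A.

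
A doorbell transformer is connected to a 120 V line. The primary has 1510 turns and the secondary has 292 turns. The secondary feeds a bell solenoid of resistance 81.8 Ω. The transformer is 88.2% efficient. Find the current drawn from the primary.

I_p ≈ 0.0622 A

V_s = 120 × 292/1510 = 23.205 V.
I_s = V_s/R = 23.205/81.8 = 0.28368 A.
P_out = V_s I_s = 23.205 × 0.28368 = 6.5830 W.
P_in = P_out/η = 6.5830/0.882 = 7.4637 W.
I_p = P_in/V_p = 7.4637/120 = 0.0622 A.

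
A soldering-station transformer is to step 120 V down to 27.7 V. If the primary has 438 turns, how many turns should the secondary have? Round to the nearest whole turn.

N_s/N_p = V_s/V_p, so N_s = 438 × 27.7/120 = 101.1 ≈ 101 turns.

N_s = 101 turns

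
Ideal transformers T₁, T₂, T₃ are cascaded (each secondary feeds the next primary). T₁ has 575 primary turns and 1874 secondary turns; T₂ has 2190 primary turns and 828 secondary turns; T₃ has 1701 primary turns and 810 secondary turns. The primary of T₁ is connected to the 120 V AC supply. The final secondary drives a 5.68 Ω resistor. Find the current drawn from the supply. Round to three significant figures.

I_supply ≈ 7.27 A

After T₁: V = 120.00 × 1874/575 = 391.10 V.
After T₂: V = 391.10 × 828/2190 = 147.87 V.
After T₃: V = 147.87 × 810/1701 = 70.413 V.
I_load = 70.413/5.68 = 12.397 A, so P_out = 70.413 × 12.397 = 872.87 W.
All ideal ⇒ P_in = P_out, so I_supply = 872.87/120 = 7.27 A.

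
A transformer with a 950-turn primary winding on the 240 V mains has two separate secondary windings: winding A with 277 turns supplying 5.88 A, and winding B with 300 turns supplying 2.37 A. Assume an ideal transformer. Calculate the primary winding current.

V_A = 240 × 277/950 = 69.979 V; V_B = 240 × 300/950 = 75.789 V.
P_out = V_A I_A + V_B I_B = 69.979×5.88 + 75.789×2.37 = 411.48 + 179.62 = 591.10 W.
Ideal ⇒ P_in = P_out, so I_p = P_out/V_p = 591.10/240 = 2.46 A.

I_p ≈ 2.46 A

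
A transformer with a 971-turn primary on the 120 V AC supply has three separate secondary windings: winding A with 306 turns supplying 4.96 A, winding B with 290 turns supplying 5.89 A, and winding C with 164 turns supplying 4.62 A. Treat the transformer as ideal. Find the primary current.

V_A = 120 × 306/971 = 37.817 V; V_B = 120 × 290/971 = 35.839 V; V_C = 120 × 164/971 = 20.268 V.
P_out = V_A I_A + V_B I_B + V_C I_C = 37.817×4.96 + 35.839×5.89 + 20.268×4.62 = 187.57 + 211.09 + 93.637 = 492.30 W.
Ideal ⇒ P_in = P_out, so I_p = P_out/V_p = 492.30/120 = 4.10 A.

I_p ≈ 4.10 A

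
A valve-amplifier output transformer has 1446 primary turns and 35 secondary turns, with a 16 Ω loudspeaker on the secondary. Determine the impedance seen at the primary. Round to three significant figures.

Z_p ≈ 27300 Ω

Z_p = (N_p/N_s)² × Z_s = (1446/35)² × 16 = 27300 Ω.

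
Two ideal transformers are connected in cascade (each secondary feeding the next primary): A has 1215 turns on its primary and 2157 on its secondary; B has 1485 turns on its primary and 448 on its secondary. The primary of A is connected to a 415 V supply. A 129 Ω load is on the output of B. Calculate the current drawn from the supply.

I_supply ≈ 0.923 A

After A: V = 415.00 × 2157/1215 = 736.75 V.
After B: V = 736.75 × 448/1485 = 222.27 V.
I_load = 222.27/129 = 1.7230 A, so P_out = 222.27 × 1.7230 = 382.96 W.
All ideal ⇒ P_in = P_out, so I_supply = 382.96/415 = 0.923 A.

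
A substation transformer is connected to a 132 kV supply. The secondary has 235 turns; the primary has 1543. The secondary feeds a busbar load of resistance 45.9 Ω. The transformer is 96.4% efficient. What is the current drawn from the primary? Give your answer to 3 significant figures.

V_s = 132000 × 235/1543 = 20104 V.
I_s = V_s/R = 20104/45.9 = 437.99 A.
P_out = V_s I_s = 20104 × 437.99 = 8.8052×10^6 W.
P_in = P_out/η = 8.8052×10^6/0.964 = 9.1340×10^6 W.
I_p = P_in/V_p = 9.1340×10^6/132000 = 69.2 A.

I_p ≈ 69.2 A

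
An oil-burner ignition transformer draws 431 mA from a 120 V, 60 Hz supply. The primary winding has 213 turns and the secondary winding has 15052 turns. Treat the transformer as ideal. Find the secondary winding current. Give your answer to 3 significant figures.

I_s ≈ 0.00610 A

I_s/I_p = N_p/N_s, so I_s = 0.431 × 213/15052 = 0.00610 A.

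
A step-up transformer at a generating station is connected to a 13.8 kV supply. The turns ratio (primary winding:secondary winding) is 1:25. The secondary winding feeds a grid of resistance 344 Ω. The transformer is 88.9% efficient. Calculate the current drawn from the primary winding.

I_p ≈ 28200 A

V_s = 13800 × 25/1 = 345000 V.
I_s = V_s/R = 345000/344 = 1002.9 A.
P_out = V_s I_s = 345000 × 1002.9 = 3.4600×10^8 W.
P_in = P_out/η = 3.4600×10^8/0.889 = 3.8920×10^8 W.
I_p = P_in/V_p = 3.8920×10^8/13800 = 28200 A.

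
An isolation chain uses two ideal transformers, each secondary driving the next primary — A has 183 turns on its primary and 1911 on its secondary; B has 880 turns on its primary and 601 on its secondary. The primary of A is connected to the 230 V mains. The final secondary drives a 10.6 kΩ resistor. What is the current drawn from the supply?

After A: V = 230.00 × 1911/183 = 2401.8 V.
After B: V = 2401.8 × 601/880 = 1640.3 V.
I_load = 1640.3/10600 = 0.15475 A, so P_out = 1640.3 × 0.15475 = 253.84 W.
All ideal ⇒ P_in = P_out, so I_supply = 253.84/230 = 1.10 A.

I_supply ≈ 1.10 A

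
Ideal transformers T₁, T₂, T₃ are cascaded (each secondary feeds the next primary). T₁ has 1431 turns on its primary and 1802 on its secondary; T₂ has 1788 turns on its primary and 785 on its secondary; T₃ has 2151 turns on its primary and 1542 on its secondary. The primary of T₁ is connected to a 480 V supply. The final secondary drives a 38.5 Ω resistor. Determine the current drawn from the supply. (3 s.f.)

After T₁: V = 480.00 × 1802/1431 = 604.44 V.
After T₂: V = 604.44 × 785/1788 = 265.37 V.
After T₃: V = 265.37 × 1542/2151 = 190.24 V.
I_load = 190.24/38.5 = 4.9413 A, so P_out = 190.24 × 4.9413 = 940.04 W.
All ideal ⇒ P_in = P_out, so I_supply = 940.04/480 = 1.96 A.

I_supply ≈ 1.96 A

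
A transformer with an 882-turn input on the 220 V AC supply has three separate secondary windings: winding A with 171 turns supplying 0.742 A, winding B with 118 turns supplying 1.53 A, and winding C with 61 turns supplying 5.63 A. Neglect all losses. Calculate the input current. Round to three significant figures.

V_A = 220 × 171/882 = 42.653 V; V_B = 220 × 118/882 = 29.433 V; V_C = 220 × 61/882 = 15.215 V.
P_out = V_A I_A + V_B I_B + V_C I_C = 42.653×0.742 + 29.433×1.53 + 15.215×5.63 = 31.649 + 45.033 + 85.663 = 162.34 W.
Ideal ⇒ P_in = P_out, so I_in = P_out/V_in = 162.34/220 = 0.738 A.

I_in ≈ 0.738 A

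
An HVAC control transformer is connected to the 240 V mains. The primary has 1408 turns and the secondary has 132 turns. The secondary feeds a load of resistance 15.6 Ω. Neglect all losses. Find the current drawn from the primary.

V_s = V_p × N_s/N_p = 240 × 132/1408 = 22.500 V.
I_s = V_s/R = 22.500/15.6 = 1.4423 A.
For an ideal transformer I_p N_p = I_s N_s, so I_p = 1.4423 × 132/1408 = 0.135 A.

I_p ≈ 0.135 A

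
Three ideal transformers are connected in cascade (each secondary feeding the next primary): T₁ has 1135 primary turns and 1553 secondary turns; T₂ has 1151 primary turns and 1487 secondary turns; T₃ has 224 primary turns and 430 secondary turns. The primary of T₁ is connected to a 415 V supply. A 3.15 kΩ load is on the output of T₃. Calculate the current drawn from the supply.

After T₁: V = 415.00 × 1553/1135 = 567.84 V.
After T₂: V = 567.84 × 1487/1151 = 733.60 V.
After T₃: V = 733.60 × 430/224 = 1408.3 V.
I_load = 1408.3/3150 = 0.44706 A, so P_out = 1408.3 × 0.44706 = 629.58 W.
All ideal ⇒ P_in = P_out, so I_supply = 629.58/415 = 1.52 A.

I_supply ≈ 1.52 A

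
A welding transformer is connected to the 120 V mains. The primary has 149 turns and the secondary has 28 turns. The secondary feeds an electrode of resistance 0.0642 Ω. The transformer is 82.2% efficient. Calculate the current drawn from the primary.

V_s = 120 × 28/149 = 22.550 V.
I_s = V_s/R = 22.550/0.0642 = 351.25 A.
P_out = V_s I_s = 22.550 × 351.25 = 7920.8 W.
P_in = P_out/η = 7920.8/0.822 = 9636.1 W.
I_p = P_in/V_p = 9636.1/120 = 80.3 A.

I_p ≈ 80.3 A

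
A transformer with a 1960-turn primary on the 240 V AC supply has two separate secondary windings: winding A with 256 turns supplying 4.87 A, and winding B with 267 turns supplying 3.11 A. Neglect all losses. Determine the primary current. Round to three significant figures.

V_A = 240 × 256/1960 = 31.347 V; V_B = 240 × 267/1960 = 32.694 V.
P_out = V_A I_A + V_B I_B = 31.347×4.87 + 32.694×3.11 = 152.66 + 101.68 = 254.34 W.
Ideal ⇒ P_in = P_out, so I_p = P_out/V_p = 254.34/240 = 1.06 A.

I_p ≈ 1.06 A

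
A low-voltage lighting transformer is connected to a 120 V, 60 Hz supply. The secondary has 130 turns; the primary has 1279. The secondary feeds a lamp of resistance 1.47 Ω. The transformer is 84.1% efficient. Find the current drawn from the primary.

I_p ≈ 1.00 A

V_s = 120 × 130/1279 = 12.197 V.
I_s = V_s/R = 12.197/1.47 = 8.2973 A.
P_out = V_s I_s = 12.197 × 8.2973 = 101.20 W.
P_in = P_out/η = 101.20/0.841 = 120.34 W.
I_p = P_in/V_p = 120.34/120 = 1.00 A.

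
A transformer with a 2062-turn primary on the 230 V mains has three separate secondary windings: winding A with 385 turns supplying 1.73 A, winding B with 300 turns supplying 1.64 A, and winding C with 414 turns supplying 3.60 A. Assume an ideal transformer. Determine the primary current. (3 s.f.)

I_p ≈ 1.28 A

V_A = 230 × 385/2062 = 42.944 V; V_B = 230 × 300/2062 = 33.463 V; V_C = 230 × 414/2062 = 46.178 V.
P_out = V_A I_A + V_B I_B + V_C I_C = 42.944×1.73 + 33.463×1.64 + 46.178×3.60 = 74.293 + 54.879 + 166.24 = 295.41 W.
Ideal ⇒ P_in = P_out, so I_p = P_out/V_p = 295.41/230 = 1.28 A.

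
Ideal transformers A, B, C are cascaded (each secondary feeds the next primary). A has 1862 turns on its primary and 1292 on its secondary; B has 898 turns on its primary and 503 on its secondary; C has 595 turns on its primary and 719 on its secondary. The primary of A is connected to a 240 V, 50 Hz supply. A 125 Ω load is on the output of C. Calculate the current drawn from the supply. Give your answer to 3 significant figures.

I_supply ≈ 0.424 A

After A: V = 240.00 × 1292/1862 = 166.53 V.
After B: V = 166.53 × 503/898 = 93.279 V.
After C: V = 93.279 × 719/595 = 112.72 V.
I_load = 112.72/125 = 0.90175 A, so P_out = 112.72 × 0.90175 = 101.64 W.
All ideal ⇒ P_in = P_out, so I_supply = 101.64/240 = 0.424 A.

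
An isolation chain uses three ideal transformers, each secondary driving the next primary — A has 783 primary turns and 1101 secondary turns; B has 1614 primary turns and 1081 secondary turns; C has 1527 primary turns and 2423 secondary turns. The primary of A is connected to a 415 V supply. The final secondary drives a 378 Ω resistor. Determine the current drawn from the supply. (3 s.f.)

I_supply ≈ 2.45 A

After A: V = 415.00 × 1101/783 = 583.54 V.
After B: V = 583.54 × 1081/1614 = 390.84 V.
After C: V = 390.84 × 2423/1527 = 620.17 V.
I_load = 620.17/378 = 1.6407 A, so P_out = 620.17 × 1.6407 = 1017.5 W.
All ideal ⇒ P_in = P_out, so I_supply = 1017.5/415 = 2.45 A.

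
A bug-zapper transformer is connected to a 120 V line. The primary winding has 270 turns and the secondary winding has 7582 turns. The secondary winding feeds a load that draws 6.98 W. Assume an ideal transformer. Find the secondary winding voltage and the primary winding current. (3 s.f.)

V_s ≈ 3370 V, I_p ≈ 0.0582 A

V_s = V_p × N_s/N_p = 120 × 7582/270 = 3369.8 V.
I_s = P/V_s = 6.98/3369.8 = 0.0020714 A.
I_p = I_s × N_s/N_p = 0.0020714 × 7582/270 = 0.0582 A.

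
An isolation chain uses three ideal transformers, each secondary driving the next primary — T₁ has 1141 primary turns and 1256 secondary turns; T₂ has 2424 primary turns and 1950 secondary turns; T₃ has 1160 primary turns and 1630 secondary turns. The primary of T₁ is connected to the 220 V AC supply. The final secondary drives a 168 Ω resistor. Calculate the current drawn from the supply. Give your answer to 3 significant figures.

I_supply ≈ 2.03 A

After T₁: V = 220.00 × 1256/1141 = 242.17 V.
After T₂: V = 242.17 × 1950/2424 = 194.82 V.
After T₃: V = 194.82 × 1630/1160 = 273.75 V.
I_load = 273.75/168 = 1.6295 A, so P_out = 273.75 × 1.6295 = 446.07 W.
All ideal ⇒ P_in = P_out, so I_supply = 446.07/220 = 2.03 A.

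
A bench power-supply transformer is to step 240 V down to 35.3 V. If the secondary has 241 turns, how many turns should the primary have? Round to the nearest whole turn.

N_p/N_s = V_p/V_s, so N_p = 241 × 240/35.3 = 1638.5 ≈ 1639 turns.

N_p = 1639 turns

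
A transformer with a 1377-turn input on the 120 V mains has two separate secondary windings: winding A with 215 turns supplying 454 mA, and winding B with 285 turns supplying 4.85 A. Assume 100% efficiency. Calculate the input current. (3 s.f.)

V_A = 120 × 215/1377 = 18.736 V; V_B = 120 × 285/1377 = 24.837 V.
P_out = V_A I_A + V_B I_B = 18.736×0.454 + 24.837×4.85 = 8.5063 + 120.46 = 128.96 W.
Ideal ⇒ P_in = P_out, so I_in = P_out/V_in = 128.96/120 = 1.07 A.

I_in ≈ 1.07 A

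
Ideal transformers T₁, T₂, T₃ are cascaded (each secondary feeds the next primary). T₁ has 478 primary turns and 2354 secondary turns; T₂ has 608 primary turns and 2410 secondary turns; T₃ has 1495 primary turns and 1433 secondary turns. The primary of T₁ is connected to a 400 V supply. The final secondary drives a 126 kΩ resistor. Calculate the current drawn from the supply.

I_supply ≈ 1.11 A

Secondary of T₁: V = 400.00 × 2354/478 = 1969.9 V.
Secondary of T₂: V = 1969.9 × 2410/608 = 7808.2 V.
Secondary of T₃: V = 7808.2 × 1433/1495 = 7484.4 V.
I_load = 7484.4/126000 = 0.059400 A, so P_out = 7484.4 × 0.059400 = 444.57 W.
All ideal ⇒ P_in = P_out, so I_supply = 444.57/400 = 1.11 A.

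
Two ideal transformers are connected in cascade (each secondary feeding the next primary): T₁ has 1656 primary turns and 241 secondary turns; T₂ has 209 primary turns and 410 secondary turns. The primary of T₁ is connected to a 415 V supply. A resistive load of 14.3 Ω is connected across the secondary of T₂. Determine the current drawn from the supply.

I_supply ≈ 2.37 A

Secondary of T₁: V = 415.00 × 241/1656 = 60.396 V.
Secondary of T₂: V = 60.396 × 410/209 = 118.48 V.
I_load = 118.48/14.3 = 8.2853 A, so P_out = 118.48 × 8.2853 = 981.63 W.
All ideal ⇒ P_in = P_out, so I_supply = 981.63/415 = 2.37 A.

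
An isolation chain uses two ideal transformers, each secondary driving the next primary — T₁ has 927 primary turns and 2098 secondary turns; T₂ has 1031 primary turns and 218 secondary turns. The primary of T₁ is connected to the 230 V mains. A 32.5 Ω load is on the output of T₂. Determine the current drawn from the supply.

Secondary of T₁: V = 230.00 × 2098/927 = 520.54 V.
Secondary of T₂: V = 520.54 × 218/1031 = 110.07 V.
I_load = 110.07/32.5 = 3.3866 A, so P_out = 110.07 × 3.3866 = 372.75 W.
All ideal ⇒ P_in = P_out, so I_supply = 372.75/230 = 1.62 A.

I_supply ≈ 1.62 A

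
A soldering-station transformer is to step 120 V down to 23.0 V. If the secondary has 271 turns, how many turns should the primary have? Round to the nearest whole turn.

N_p/N_s = V_p/V_s, so N_p = 271 × 120/23.0 = 1413.9 ≈ 1414 turns.

N_p = 1414 turns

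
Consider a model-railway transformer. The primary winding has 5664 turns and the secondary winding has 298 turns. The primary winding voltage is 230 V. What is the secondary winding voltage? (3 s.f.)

V_s ≈ 12.1 V

V_s/V_p = N_s/N_p, so V_s = 230 × 298/5664 = 12.1 V.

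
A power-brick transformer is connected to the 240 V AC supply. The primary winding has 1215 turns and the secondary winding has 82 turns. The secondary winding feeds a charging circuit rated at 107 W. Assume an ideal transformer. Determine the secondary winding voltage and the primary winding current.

V_s = V_p × N_s/N_p = 240 × 82/1215 = 16.198 V.
I_s = P/V_s = 107/16.198 = 6.6059 A.
I_p = I_s × N_s/N_p = 6.6059 × 82/1215 = 0.446 A.

V_s ≈ 16.2 V, I_p ≈ 0.446 A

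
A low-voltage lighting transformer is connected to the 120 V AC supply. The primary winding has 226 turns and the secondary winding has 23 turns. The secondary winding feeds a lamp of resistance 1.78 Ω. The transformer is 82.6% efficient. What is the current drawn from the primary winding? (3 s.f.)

I_p ≈ 0.845 A

V_s = 120 × 23/226 = 12.212 V.
I_s = V_s/R = 12.212/1.78 = 6.8609 A.
P_out = V_s I_s = 12.212 × 6.8609 = 83.788 W.
P_in = P_out/η = 83.788/0.826 = 101.44 W.
I_p = P_in/V_p = 101.44/120 = 0.845 A.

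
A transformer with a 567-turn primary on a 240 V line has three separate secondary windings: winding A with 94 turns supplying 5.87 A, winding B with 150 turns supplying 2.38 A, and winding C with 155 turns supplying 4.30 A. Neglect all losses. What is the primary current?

I_p ≈ 2.78 A

V_A = 240 × 94/567 = 39.788 V; V_B = 240 × 150/567 = 63.492 V; V_C = 240 × 155/567 = 65.608 V.
P_out = V_A I_A + V_B I_B + V_C I_C = 39.788×5.87 + 63.492×2.38 + 65.608×4.30 = 233.56 + 151.11 + 282.12 = 666.79 W.
Ideal ⇒ P_in = P_out, so I_p = P_out/V_p = 666.79/240 = 2.78 A.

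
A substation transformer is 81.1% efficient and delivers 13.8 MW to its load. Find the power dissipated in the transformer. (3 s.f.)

P_loss ≈ 3.22×10^6 W

P_in = P_out/η = 1.38×10^7/0.811 = 1.70160×10^7 W.
P_loss = P_in − P_out = 1.70160×10^7 − 1.38×10^7 = 3.22×10^6 W.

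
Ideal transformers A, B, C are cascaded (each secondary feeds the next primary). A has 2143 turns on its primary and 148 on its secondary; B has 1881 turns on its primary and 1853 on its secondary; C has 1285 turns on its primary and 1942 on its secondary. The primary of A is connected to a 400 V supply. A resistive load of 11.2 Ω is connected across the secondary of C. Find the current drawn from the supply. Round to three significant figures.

Secondary of A: V = 400.00 × 148/2143 = 27.625 V.
Secondary of B: V = 27.625 × 1853/1881 = 27.214 V.
Secondary of C: V = 27.214 × 1942/1285 = 41.127 V.
I_load = 41.127/11.2 = 3.6721 A, so P_out = 41.127 × 3.6721 = 151.02 W.
All ideal ⇒ P_in = P_out, so I_supply = 151.02/400 = 0.378 A.

I_supply ≈ 0.378 A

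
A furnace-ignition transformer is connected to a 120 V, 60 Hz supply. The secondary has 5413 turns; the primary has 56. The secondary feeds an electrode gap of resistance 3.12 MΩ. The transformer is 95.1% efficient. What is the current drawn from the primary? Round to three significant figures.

V_s = 120 × 5413/56 = 11599 V.
I_s = V_s/R = 11599/(3.12×10^6) = 0.0037177 A.
P_out = V_s I_s = 11599 × 0.0037177 = 43.123 W.
P_in = P_out/η = 43.123/0.951 = 45.345 W.
I_p = P_in/V_p = 45.345/120 = 0.378 A.

I_p ≈ 0.378 A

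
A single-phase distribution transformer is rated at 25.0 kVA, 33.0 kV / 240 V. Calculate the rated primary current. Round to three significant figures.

I_p ≈ 0.758 A

I_p = S/V_p = 25000/33000 = 0.758 A.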